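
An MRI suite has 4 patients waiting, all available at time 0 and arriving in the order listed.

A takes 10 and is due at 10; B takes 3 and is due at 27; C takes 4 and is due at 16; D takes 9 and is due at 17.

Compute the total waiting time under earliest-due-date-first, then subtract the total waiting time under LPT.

EDD (increasing due date): A C D B.
A: waits 0, runs 0→10
C: waits 10, runs 10→14
D: waits 14, runs 14→23
B: waits 23, runs 23→26
Sum = 0+10+14+23 = 47.
LPT (decreasing processing time): A D C B.
A: waits 0, runs 0→10
D: waits 10, runs 10→19
C: waits 19, runs 19→23
B: waits 23, runs 23→26
Sum = 0+10+19+23 = 52.
Difference = 47 − 52 = -5.

-5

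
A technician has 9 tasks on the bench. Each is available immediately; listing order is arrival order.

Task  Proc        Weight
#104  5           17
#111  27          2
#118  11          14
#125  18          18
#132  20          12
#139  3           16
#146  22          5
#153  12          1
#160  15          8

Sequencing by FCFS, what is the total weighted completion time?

5877

FIFO (arrival order): #104 #111 #118 #125 #132 #139 #146 #153 #160.
#104: finishes 5, weight 17, w·C = 85
#111: finishes 32, weight 2, w·C = 64
#118: finishes 43, weight 14, w·C = 602
#125: finishes 61, weight 18, w·C = 1098
#132: finishes 81, weight 12, w·C = 972
#139: finishes 84, weight 16, w·C = 1344
#146: finishes 106, weight 5, w·C = 530
#153: finishes 118, weight 1, w·C = 118
#160: finishes 133, weight 8, w·C = 1064
Sum = 85+64+602+1098+972+1344+530+118+1064 = 5877.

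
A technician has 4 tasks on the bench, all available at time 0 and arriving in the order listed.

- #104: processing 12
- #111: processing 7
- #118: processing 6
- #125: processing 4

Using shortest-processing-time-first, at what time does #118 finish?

SPT (increasing processing time): #125 #118 #111 #104.
#125: 0→4
#118: 4→10

10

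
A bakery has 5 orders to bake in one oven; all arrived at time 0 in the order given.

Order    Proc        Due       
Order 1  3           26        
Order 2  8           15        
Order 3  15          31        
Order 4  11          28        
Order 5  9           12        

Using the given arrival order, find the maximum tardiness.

34

FIFO (arrival order): Order 1 Order 2 Order 3 Order 4 Order 5.
Order 1: 0→3, due 26, tardiness 0
Order 2: 3→11, due 15, tardiness 0
Order 3: 11→26, due 31, tardiness 0
Order 4: 26→37, due 28, tardiness 9
Order 5: 37→46, due 12, tardiness 34
Maximum = 34.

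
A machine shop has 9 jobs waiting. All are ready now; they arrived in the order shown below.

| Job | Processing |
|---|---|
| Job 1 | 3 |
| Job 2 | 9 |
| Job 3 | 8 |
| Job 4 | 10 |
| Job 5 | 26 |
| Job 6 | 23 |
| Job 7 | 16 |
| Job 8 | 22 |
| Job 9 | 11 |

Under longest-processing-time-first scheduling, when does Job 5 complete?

26

LPT (decreasing processing time): Job 5 Job 6 Job 8 Job 7 Job 9 Job 4 Job 2 Job 3 Job 1.
Job 5: 0→26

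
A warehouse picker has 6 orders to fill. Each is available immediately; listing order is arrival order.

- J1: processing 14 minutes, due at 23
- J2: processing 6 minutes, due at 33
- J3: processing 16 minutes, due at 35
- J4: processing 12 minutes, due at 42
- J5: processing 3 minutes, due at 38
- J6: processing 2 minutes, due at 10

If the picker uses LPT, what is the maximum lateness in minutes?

LPT (decreasing processing time): J3 J1 J4 J2 J5 J6.
J3: 0→16, due 35, lateness -19
J1: 16→30, due 23, lateness 7
J4: 30→42, due 42, lateness 0
J2: 42→48, due 33, lateness 15
J5: 48→51, due 38, lateness 13
J6: 51→53, due 10, lateness 43
Maximum = 43.

43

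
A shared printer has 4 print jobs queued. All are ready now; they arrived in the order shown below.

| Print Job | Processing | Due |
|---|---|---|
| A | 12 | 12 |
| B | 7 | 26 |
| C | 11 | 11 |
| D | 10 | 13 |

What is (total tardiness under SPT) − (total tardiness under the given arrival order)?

3

SPT (increasing processing time): B D C A.
B: 0→7, due 26, tardiness 0
D: 7→17, due 13, tardiness 4
C: 17→28, due 11, tardiness 17
A: 28→40, due 12, tardiness 28
Sum = 0+4+17+28 = 49.
FIFO (arrival order): A B C D.
A: 0→12, due 12, tardiness 0
B: 12→19, due 26, tardiness 0
C: 19→30, due 11, tardiness 19
D: 30→40, due 13, tardiness 27
Sum = 0+0+19+27 = 46.
Difference = 49 − 46 = 3.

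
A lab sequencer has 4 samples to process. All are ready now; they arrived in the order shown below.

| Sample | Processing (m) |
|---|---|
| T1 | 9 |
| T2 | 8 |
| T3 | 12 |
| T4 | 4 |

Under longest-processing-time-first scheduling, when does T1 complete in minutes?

21

LPT (decreasing processing time): T3 T1 T2 T4.
T3: 0→12
T1: 12→21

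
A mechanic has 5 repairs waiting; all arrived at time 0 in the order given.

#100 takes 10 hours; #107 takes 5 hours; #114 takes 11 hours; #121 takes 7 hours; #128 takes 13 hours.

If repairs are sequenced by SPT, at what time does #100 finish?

SPT (increasing processing time): #107 #121 #100 #114 #128.
#107: 0→5
#121: 5→12
#100: 12→22

22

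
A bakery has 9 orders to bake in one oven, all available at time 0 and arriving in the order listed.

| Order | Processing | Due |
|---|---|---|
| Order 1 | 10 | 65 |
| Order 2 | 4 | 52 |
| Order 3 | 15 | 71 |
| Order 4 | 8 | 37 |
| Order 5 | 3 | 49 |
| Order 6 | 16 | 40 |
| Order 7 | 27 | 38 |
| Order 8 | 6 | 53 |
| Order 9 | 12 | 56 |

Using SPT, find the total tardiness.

97

SPT (increasing processing time): Order 5 Order 2 Order 8 Order 4 Order 1 Order 9 Order 3 Order 6 Order 7.
Order 5: 0→3, due 49, tardiness 0
Order 2: 3→7, due 52, tardiness 0
Order 8: 7→13, due 53, tardiness 0
Order 4: 13→21, due 37, tardiness 0
Order 1: 21→31, due 65, tardiness 0
Order 9: 31→43, due 56, tardiness 0
Order 3: 43→58, due 71, tardiness 0
Order 6: 58→74, due 40, tardiness 34
Order 7: 74→101, due 38, tardiness 63
Sum = 0+0+0+0+0+0+0+34+63 = 97.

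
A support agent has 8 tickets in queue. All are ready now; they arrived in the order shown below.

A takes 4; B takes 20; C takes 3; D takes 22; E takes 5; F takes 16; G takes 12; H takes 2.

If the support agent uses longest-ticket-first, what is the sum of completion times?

LPT (decreasing processing time): D B F G E A C H.
D: 0→22
B: 22→42
F: 42→58
G: 58→70
E: 70→75
A: 75→79
C: 79→82
H: 82→84
Sum = 22+42+58+70+75+79+82+84 = 512.

512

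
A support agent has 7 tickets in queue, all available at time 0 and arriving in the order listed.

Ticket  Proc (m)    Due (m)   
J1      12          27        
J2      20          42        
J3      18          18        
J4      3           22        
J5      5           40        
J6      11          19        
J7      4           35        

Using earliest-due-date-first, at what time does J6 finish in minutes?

EDD (increasing due date): J3 J6 J4 J1 J7 J5 J2.
J3: 0→18
J6: 18→29

29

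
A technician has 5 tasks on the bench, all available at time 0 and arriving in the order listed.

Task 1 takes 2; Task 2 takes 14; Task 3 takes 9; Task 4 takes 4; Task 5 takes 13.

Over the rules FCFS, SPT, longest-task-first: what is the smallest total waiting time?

51

FIFO (arrival order): Task 1 Task 2 Task 3 Task 4 Task 5.
Task 1: waits 0, runs 0→2
Task 2: waits 2, runs 2→16
Task 3: waits 16, runs 16→25
Task 4: waits 25, runs 25→29
Task 5: waits 29, runs 29→42
Sum = 0+2+16+25+29 = 72.
SPT (increasing processing time): Task 1 Task 4 Task 3 Task 5 Task 2.
Task 1: waits 0, runs 0→2
Task 4: waits 2, runs 2→6
Task 3: waits 6, runs 6→15
Task 5: waits 15, runs 15→28
Task 2: waits 28, runs 28→42
Sum = 0+2+6+15+28 = 51.
LPT (decreasing processing time): Task 2 Task 5 Task 3 Task 4 Task 1.
Task 2: waits 0, runs 0→14
Task 5: waits 14, runs 14→27
Task 3: waits 27, runs 27→36
Task 4: waits 36, runs 36→40
Task 1: waits 40, runs 40→42
Sum = 0+14+27+36+40 = 117.
FIFO 72, SPT 51, LPT 117 → minimum 51.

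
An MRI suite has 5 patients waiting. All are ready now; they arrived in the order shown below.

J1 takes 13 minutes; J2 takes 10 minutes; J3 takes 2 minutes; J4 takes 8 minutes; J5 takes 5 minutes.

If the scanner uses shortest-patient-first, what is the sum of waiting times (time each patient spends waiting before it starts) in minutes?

SPT (increasing processing time): J3 J5 J4 J2 J1.
J3: waits 0, runs 0→2
J5: waits 2, runs 2→7
J4: waits 7, runs 7→15
J2: waits 15, runs 15→25
J1: waits 25, runs 25→38
Sum = 0+2+7+15+25 = 49.

49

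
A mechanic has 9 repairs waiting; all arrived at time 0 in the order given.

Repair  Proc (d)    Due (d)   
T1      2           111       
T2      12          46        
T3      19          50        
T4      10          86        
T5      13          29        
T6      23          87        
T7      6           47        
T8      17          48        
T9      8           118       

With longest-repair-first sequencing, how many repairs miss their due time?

5

LPT (decreasing processing time): T6 T3 T8 T5 T2 T4 T9 T7 T1.
T6: 0→23, due 87, tardiness 0
T3: 23→42, due 50, tardiness 0
T8: 42→59, due 48, tardiness 11
T5: 59→72, due 29, tardiness 43
T2: 72→84, due 46, tardiness 38
T4: 84→94, due 86, tardiness 8
T9: 94→102, due 118, tardiness 0
T7: 102→108, due 47, tardiness 61
T1: 108→110, due 111, tardiness 0
Late repairs: 5.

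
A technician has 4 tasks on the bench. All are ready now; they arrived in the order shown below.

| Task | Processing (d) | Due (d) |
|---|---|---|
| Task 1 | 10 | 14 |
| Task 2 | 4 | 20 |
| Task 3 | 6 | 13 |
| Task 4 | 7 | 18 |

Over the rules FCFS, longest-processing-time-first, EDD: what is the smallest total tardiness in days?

14

FIFO (arrival order): Task 1 Task 2 Task 3 Task 4.
Task 1: 0→10, due 14, tardiness 0
Task 2: 10→14, due 20, tardiness 0
Task 3: 14→20, due 13, tardiness 7
Task 4: 20→27, due 18, tardiness 9
Sum = 0+0+7+9 = 16.
LPT (decreasing processing time): Task 1 Task 4 Task 3 Task 2.
Task 1: 0→10, due 14, tardiness 0
Task 4: 10→17, due 18, tardiness 0
Task 3: 17→23, due 13, tardiness 10
Task 2: 23→27, due 20, tardiness 7
Sum = 0+0+10+7 = 17.
EDD (increasing due date): Task 3 Task 1 Task 4 Task 2.
Task 3: 0→6, due 13, tardiness 0
Task 1: 6→16, due 14, tardiness 2
Task 4: 16→23, due 18, tardiness 5
Task 2: 23→27, due 20, tardiness 7
Sum = 0+2+5+7 = 14.
FIFO 16, LPT 17, EDD 14 → minimum 14.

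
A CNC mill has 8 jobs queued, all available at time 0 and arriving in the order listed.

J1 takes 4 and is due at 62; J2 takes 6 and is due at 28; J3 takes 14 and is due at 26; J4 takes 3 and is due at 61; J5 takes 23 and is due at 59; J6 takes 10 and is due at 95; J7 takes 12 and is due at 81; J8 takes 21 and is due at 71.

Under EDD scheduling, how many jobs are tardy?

EDD (increasing due date): J3 J2 J5 J4 J1 J8 J7 J6.
J3: 0→14, due 26, tardiness 0
J2: 14→20, due 28, tardiness 0
J5: 20→43, due 59, tardiness 0
J4: 43→46, due 61, tardiness 0
J1: 46→50, due 62, tardiness 0
J8: 50→71, due 71, tardiness 0
J7: 71→83, due 81, tardiness 2
J6: 83→93, due 95, tardiness 0
Late jobs: 1.

1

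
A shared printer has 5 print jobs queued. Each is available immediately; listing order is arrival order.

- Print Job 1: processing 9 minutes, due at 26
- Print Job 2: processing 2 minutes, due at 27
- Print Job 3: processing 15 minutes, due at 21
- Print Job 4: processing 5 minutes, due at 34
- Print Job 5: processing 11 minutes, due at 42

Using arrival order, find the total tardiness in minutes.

5

FIFO (arrival order): Print Job 1 Print Job 2 Print Job 3 Print Job 4 Print Job 5.
Print Job 1: 0→9, due 26, tardiness 0
Print Job 2: 9→11, due 27, tardiness 0
Print Job 3: 11→26, due 21, tardiness 5
Print Job 4: 26→31, due 34, tardiness 0
Print Job 5: 31→42, due 42, tardiness 0
Sum = 0+0+5+0+0 = 5.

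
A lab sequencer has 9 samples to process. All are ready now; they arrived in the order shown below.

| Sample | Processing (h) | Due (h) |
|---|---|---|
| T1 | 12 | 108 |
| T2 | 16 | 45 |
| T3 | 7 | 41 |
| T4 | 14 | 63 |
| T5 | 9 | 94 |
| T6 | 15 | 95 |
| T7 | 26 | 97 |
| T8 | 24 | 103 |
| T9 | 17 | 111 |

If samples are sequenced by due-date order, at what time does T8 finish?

111

EDD (increasing due date): T3 T2 T4 T5 T6 T7 T8 T1 T9.
T3: 0→7
T2: 7→23
T4: 23→37
T5: 37→46
T6: 46→61
T7: 61→87
T8: 87→111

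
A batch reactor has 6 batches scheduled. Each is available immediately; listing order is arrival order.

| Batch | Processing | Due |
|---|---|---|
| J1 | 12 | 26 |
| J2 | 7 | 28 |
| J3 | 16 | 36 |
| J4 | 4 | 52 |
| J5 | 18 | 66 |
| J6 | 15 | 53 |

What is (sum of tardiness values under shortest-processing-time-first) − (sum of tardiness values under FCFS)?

SPT (increasing processing time): J4 J2 J1 J6 J3 J5.
J4: 0→4, due 52, tardiness 0
J2: 4→11, due 28, tardiness 0
J1: 11→23, due 26, tardiness 0
J6: 23→38, due 53, tardiness 0
J3: 38→54, due 36, tardiness 18
J5: 54→72, due 66, tardiness 6
Sum = 0+0+0+0+18+6 = 24.
FIFO (arrival order): J1 J2 J3 J4 J5 J6.
J1: 0→12, due 26, tardiness 0
J2: 12→19, due 28, tardiness 0
J3: 19→35, due 36, tardiness 0
J4: 35→39, due 52, tardiness 0
J5: 39→57, due 66, tardiness 0
J6: 57→72, due 53, tardiness 19
Sum = 0+0+0+0+0+19 = 19.
Difference = 24 − 19 = 5.

5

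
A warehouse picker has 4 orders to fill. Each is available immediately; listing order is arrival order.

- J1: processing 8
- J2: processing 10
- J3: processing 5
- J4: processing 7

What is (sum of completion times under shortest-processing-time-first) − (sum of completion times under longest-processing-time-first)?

-16

SPT (increasing processing time): J3 J4 J1 J2.
J3: 0→5
J4: 5→12
J1: 12→20
J2: 20→30
Sum = 5+12+20+30 = 67.
LPT (decreasing processing time): J2 J1 J4 J3.
J2: 0→10
J1: 10→18
J4: 18→25
J3: 25→30
Sum = 10+18+25+30 = 83.
Difference = 67 − 83 = -16.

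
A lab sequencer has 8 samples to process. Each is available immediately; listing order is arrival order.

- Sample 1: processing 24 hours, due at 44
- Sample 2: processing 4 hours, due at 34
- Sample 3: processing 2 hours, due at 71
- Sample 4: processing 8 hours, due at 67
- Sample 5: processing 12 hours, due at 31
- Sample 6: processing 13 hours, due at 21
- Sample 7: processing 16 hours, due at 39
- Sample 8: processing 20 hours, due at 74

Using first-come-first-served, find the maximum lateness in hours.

42

FIFO (arrival order): Sample 1 Sample 2 Sample 3 Sample 4 Sample 5 Sample 6 Sample 7 Sample 8.
Sample 1: 0→24, due 44, lateness -20
Sample 2: 24→28, due 34, lateness -6
Sample 3: 28→30, due 71, lateness -41
Sample 4: 30→38, due 67, lateness -29
Sample 5: 38→50, due 31, lateness 19
Sample 6: 50→63, due 21, lateness 42
Sample 7: 63→79, due 39, lateness 40
Sample 8: 79→99, due 74, lateness 25
Maximum = 42.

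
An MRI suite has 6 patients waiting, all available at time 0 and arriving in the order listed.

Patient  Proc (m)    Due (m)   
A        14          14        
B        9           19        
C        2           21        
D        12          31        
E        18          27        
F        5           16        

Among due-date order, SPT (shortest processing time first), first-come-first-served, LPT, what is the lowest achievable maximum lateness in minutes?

EDD (increasing due date): A F B C E D.
A: 0→14, due 14, lateness 0
F: 14→19, due 16, lateness 3
B: 19→28, due 19, lateness 9
C: 28→30, due 21, lateness 9
E: 30→48, due 27, lateness 21
D: 48→60, due 31, lateness 29
Maximum = 29.
SPT (increasing processing time): C F B D A E.
C: 0→2, due 21, lateness -19
F: 2→7, due 16, lateness -9
B: 7→16, due 19, lateness -3
D: 16→28, due 31, lateness -3
A: 28→42, due 14, lateness 28
E: 42→60, due 27, lateness 33
Maximum = 33.
FIFO (arrival order): A B C D E F.
A: 0→14, due 14, lateness 0
B: 14→23, due 19, lateness 4
C: 23→25, due 21, lateness 4
D: 25→37, due 31, lateness 6
E: 37→55, due 27, lateness 28
F: 55→60, due 16, lateness 44
Maximum = 44.
LPT (decreasing processing time): E A D B F C.
E: 0→18, due 27, lateness -9
A: 18→32, due 14, lateness 18
D: 32→44, due 31, lateness 13
B: 44→53, due 19, lateness 34
F: 53→58, due 16, lateness 42
C: 58→60, due 21, lateness 39
Maximum = 42.
EDD 29, SPT 33, FIFO 44, LPT 42 → minimum 29.

29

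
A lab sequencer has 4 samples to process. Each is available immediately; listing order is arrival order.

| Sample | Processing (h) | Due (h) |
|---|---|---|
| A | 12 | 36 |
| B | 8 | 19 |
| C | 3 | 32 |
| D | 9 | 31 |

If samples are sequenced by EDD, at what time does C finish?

20

EDD (increasing due date): B D C A.
B: 0→8
D: 8→17
C: 17→20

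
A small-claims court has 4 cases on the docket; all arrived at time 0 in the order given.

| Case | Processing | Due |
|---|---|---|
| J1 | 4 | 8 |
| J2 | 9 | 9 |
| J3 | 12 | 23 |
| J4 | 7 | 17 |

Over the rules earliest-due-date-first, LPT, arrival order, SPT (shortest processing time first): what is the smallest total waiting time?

35

EDD (increasing due date): J1 J2 J4 J3.
J1: waits 0, runs 0→4
J2: waits 4, runs 4→13
J4: waits 13, runs 13→20
J3: waits 20, runs 20→32
Sum = 0+4+13+20 = 37.
LPT (decreasing processing time): J3 J2 J4 J1.
J3: waits 0, runs 0→12
J2: waits 12, runs 12→21
J4: waits 21, runs 21→28
J1: waits 28, runs 28→32
Sum = 0+12+21+28 = 61.
FIFO (arrival order): J1 J2 J3 J4.
J1: waits 0, runs 0→4
J2: waits 4, runs 4→13
J3: waits 13, runs 13→25
J4: waits 25, runs 25→32
Sum = 0+4+13+25 = 42.
SPT (increasing processing time): J1 J4 J2 J3.
J1: waits 0, runs 0→4
J4: waits 4, runs 4→11
J2: waits 11, runs 11→20
J3: waits 20, runs 20→32
Sum = 0+4+11+20 = 35.
EDD 37, LPT 61, FIFO 42, SPT 35 → minimum 35.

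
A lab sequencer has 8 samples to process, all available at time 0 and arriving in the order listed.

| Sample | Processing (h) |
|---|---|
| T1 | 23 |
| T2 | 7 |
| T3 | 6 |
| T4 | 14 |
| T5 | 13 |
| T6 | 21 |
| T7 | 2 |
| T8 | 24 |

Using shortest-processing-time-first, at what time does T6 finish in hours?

SPT (increasing processing time): T7 T3 T2 T5 T4 T6 T1 T8.
T7: 0→2
T3: 2→8
T2: 8→15
T5: 15→28
T4: 28→42
T6: 42→63

63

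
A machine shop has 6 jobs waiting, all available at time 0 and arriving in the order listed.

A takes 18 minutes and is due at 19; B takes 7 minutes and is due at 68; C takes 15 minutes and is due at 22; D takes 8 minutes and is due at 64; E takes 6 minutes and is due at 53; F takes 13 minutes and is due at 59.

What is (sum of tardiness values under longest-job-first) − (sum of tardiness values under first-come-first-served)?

LPT (decreasing processing time): A C F D B E.
A: 0→18, due 19, tardiness 0
C: 18→33, due 22, tardiness 11
F: 33→46, due 59, tardiness 0
D: 46→54, due 64, tardiness 0
B: 54→61, due 68, tardiness 0
E: 61→67, due 53, tardiness 14
Sum = 0+11+0+0+0+14 = 25.
FIFO (arrival order): A B C D E F.
A: 0→18, due 19, tardiness 0
B: 18→25, due 68, tardiness 0
C: 25→40, due 22, tardiness 18
D: 40→48, due 64, tardiness 0
E: 48→54, due 53, tardiness 1
F: 54→67, due 59, tardiness 8
Sum = 0+0+18+0+1+8 = 27.
Difference = 25 − 27 = -2.

-2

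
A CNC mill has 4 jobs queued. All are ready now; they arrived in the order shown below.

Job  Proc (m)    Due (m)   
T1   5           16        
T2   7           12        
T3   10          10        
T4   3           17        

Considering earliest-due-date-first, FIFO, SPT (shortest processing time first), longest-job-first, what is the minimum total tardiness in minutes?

18

EDD (increasing due date): T3 T2 T1 T4.
T3: 0→10, due 10, tardiness 0
T2: 10→17, due 12, tardiness 5
T1: 17→22, due 16, tardiness 6
T4: 22→25, due 17, tardiness 8
Sum = 0+5+6+8 = 19.
FIFO (arrival order): T1 T2 T3 T4.
T1: 0→5, due 16, tardiness 0
T2: 5→12, due 12, tardiness 0
T3: 12→22, due 10, tardiness 12
T4: 22→25, due 17, tardiness 8
Sum = 0+0+12+8 = 20.
SPT (increasing processing time): T4 T1 T2 T3.
T4: 0→3, due 17, tardiness 0
T1: 3→8, due 16, tardiness 0
T2: 8→15, due 12, tardiness 3
T3: 15→25, due 10, tardiness 15
Sum = 0+0+3+15 = 18.
LPT (decreasing processing time): T3 T2 T1 T4.
T3: 0→10, due 10, tardiness 0
T2: 10→17, due 12, tardiness 5
T1: 17→22, due 16, tardiness 6
T4: 22→25, due 17, tardiness 8
Sum = 0+5+6+8 = 19.
EDD 19, FIFO 20, SPT 18, LPT 19 → minimum 18.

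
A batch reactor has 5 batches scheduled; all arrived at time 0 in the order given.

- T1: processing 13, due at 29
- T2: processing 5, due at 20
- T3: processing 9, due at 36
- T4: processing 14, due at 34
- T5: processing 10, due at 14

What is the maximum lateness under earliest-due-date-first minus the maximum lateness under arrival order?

EDD (increasing due date): T5 T2 T1 T4 T3.
T5: 0→10, due 14, lateness -4
T2: 10→15, due 20, lateness -5
T1: 15→28, due 29, lateness -1
T4: 28→42, due 34, lateness 8
T3: 42→51, due 36, lateness 15
Maximum = 15.
FIFO (arrival order): T1 T2 T3 T4 T5.
T1: 0→13, due 29, lateness -16
T2: 13→18, due 20, lateness -2
T3: 18→27, due 36, lateness -9
T4: 27→41, due 34, lateness 7
T5: 41→51, due 14, lateness 37
Maximum = 37.
Difference = 15 − 37 = -22.

-22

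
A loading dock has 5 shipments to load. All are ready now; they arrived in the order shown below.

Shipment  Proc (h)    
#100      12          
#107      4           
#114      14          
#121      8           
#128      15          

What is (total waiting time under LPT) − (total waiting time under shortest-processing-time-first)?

56

LPT (decreasing processing time): #128 #114 #100 #121 #107.
#128: waits 0, runs 0→15
#114: waits 15, runs 15→29
#100: waits 29, runs 29→41
#121: waits 41, runs 41→49
#107: waits 49, runs 49→53
Sum = 0+15+29+41+49 = 134.
SPT (increasing processing time): #107 #121 #100 #114 #128.
#107: waits 0, runs 0→4
#121: waits 4, runs 4→12
#100: waits 12, runs 12→24
#114: waits 24, runs 24→38
#128: waits 38, runs 38→53
Sum = 0+4+12+24+38 = 78.
Difference = 134 − 78 = 56.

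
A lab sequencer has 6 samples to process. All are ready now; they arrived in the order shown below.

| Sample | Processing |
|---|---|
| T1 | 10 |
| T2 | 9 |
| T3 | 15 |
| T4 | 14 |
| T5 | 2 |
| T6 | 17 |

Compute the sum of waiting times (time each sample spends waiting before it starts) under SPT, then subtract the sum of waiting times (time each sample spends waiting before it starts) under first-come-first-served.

-42

SPT (increasing processing time): T5 T2 T1 T4 T3 T6.
T5: waits 0, runs 0→2
T2: waits 2, runs 2→11
T1: waits 11, runs 11→21
T4: waits 21, runs 21→35
T3: waits 35, runs 35→50
T6: waits 50, runs 50→67
Sum = 0+2+11+21+35+50 = 119.
FIFO (arrival order): T1 T2 T3 T4 T5 T6.
T1: waits 0, runs 0→10
T2: waits 10, runs 10→19
T3: waits 19, runs 19→34
T4: waits 34, runs 34→48
T5: waits 48, runs 48→50
T6: waits 50, runs 50→67
Sum = 0+10+19+34+48+50 = 161.
Difference = 119 − 161 = -42.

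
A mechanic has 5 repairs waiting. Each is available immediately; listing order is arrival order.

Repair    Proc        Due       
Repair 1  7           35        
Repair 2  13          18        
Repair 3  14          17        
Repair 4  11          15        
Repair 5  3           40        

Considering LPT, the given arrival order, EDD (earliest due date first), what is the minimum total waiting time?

LPT (decreasing processing time): Repair 3 Repair 2 Repair 4 Repair 1 Repair 5.
Repair 3: waits 0, runs 0→14
Repair 2: waits 14, runs 14→27
Repair 4: waits 27, runs 27→38
Repair 1: waits 38, runs 38→45
Repair 5: waits 45, runs 45→48
Sum = 0+14+27+38+45 = 124.
FIFO (arrival order): Repair 1 Repair 2 Repair 3 Repair 4 Repair 5.
Repair 1: waits 0, runs 0→7
Repair 2: waits 7, runs 7→20
Repair 3: waits 20, runs 20→34
Repair 4: waits 34, runs 34→45
Repair 5: waits 45, runs 45→48
Sum = 0+7+20+34+45 = 106.
EDD (increasing due date): Repair 4 Repair 3 Repair 2 Repair 1 Repair 5.
Repair 4: waits 0, runs 0→11
Repair 3: waits 11, runs 11→25
Repair 2: waits 25, runs 25→38
Repair 1: waits 38, runs 38→45
Repair 5: waits 45, runs 45→48
Sum = 0+11+25+38+45 = 119.
LPT 124, FIFO 106, EDD 119 → minimum 106.

106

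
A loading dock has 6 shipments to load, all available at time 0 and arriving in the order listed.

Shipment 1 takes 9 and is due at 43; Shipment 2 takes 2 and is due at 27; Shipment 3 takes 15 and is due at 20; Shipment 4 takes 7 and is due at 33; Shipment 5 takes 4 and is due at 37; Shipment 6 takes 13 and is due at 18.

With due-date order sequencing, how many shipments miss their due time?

EDD (increasing due date): Shipment 6 Shipment 3 Shipment 2 Shipment 4 Shipment 5 Shipment 1.
Shipment 6: 0→13, due 18, tardiness 0
Shipment 3: 13→28, due 20, tardiness 8
Shipment 2: 28→30, due 27, tardiness 3
Shipment 4: 30→37, due 33, tardiness 4
Shipment 5: 37→41, due 37, tardiness 4
Shipment 1: 41→50, due 43, tardiness 7
Late shipments: 5.

5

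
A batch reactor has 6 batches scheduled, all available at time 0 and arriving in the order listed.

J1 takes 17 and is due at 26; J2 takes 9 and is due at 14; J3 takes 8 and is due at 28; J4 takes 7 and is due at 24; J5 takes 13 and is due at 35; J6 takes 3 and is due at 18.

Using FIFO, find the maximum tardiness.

FIFO (arrival order): J1 J2 J3 J4 J5 J6.
J1: 0→17, due 26, tardiness 0
J2: 17→26, due 14, tardiness 12
J3: 26→34, due 28, tardiness 6
J4: 34→41, due 24, tardiness 17
J5: 41→54, due 35, tardiness 19
J6: 54→57, due 18, tardiness 39
Maximum = 39.

39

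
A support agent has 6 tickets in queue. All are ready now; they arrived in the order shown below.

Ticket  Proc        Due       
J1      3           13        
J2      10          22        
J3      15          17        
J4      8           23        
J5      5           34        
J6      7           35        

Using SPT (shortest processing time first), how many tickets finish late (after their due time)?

SPT (increasing processing time): J1 J5 J6 J4 J2 J3.
J1: 0→3, due 13, tardiness 0
J5: 3→8, due 34, tardiness 0
J6: 8→15, due 35, tardiness 0
J4: 15→23, due 23, tardiness 0
J2: 23→33, due 22, tardiness 11
J3: 33→48, due 17, tardiness 31
Late tickets: 2.

2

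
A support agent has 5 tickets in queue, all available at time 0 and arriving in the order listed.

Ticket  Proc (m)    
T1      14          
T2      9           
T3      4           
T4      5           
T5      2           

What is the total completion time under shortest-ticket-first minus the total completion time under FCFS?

-57

SPT (increasing processing time): T5 T3 T4 T2 T1.
T5: 0→2
T3: 2→6
T4: 6→11
T2: 11→20
T1: 20→34
Sum = 2+6+11+20+34 = 73.
FIFO (arrival order): T1 T2 T3 T4 T5.
T1: 0→14
T2: 14→23
T3: 23→27
T4: 27→32
T5: 32→34
Sum = 14+23+27+32+34 = 130.
Difference = 73 − 130 = -57.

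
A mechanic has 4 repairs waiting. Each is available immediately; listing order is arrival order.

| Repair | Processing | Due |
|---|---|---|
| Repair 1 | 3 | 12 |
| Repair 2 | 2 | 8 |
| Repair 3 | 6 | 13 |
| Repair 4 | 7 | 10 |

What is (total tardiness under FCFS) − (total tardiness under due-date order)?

3

FIFO (arrival order): Repair 1 Repair 2 Repair 3 Repair 4.
Repair 1: 0→3, due 12, tardiness 0
Repair 2: 3→5, due 8, tardiness 0
Repair 3: 5→11, due 13, tardiness 0
Repair 4: 11→18, due 10, tardiness 8
Sum = 0+0+0+8 = 8.
EDD (increasing due date): Repair 2 Repair 4 Repair 1 Repair 3.
Repair 2: 0→2, due 8, tardiness 0
Repair 4: 2→9, due 10, tardiness 0
Repair 1: 9→12, due 12, tardiness 0
Repair 3: 12→18, due 13, tardiness 5
Sum = 0+0+0+5 = 5.
Difference = 8 − 5 = 3.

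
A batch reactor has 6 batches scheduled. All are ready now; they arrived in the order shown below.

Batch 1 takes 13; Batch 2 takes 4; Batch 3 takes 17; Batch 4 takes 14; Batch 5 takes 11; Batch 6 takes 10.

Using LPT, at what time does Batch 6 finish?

65

LPT (decreasing processing time): Batch 3 Batch 4 Batch 1 Batch 5 Batch 6 Batch 2.
Batch 3: 0→17
Batch 4: 17→31
Batch 1: 31→44
Batch 5: 44→55
Batch 6: 55→65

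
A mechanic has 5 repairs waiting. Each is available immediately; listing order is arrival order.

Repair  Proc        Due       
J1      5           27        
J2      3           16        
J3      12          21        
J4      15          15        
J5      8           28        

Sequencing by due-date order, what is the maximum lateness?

EDD (increasing due date): J4 J2 J3 J1 J5.
J4: 0→15, due 15, lateness 0
J2: 15→18, due 16, lateness 2
J3: 18→30, due 21, lateness 9
J1: 30→35, due 27, lateness 8
J5: 35→43, due 28, lateness 15
Maximum = 15.

15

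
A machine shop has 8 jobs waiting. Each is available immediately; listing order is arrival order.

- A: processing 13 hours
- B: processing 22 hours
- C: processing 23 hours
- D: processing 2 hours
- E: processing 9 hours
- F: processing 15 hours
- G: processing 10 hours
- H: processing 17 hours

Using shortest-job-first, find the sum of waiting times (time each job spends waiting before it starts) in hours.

SPT (increasing processing time): D E G A F H B C.
D: waits 0, runs 0→2
E: waits 2, runs 2→11
G: waits 11, runs 11→21
A: waits 21, runs 21→34
F: waits 34, runs 34→49
H: waits 49, runs 49→66
B: waits 66, runs 66→88
C: waits 88, runs 88→111
Sum = 0+2+11+21+34+49+66+88 = 271.

271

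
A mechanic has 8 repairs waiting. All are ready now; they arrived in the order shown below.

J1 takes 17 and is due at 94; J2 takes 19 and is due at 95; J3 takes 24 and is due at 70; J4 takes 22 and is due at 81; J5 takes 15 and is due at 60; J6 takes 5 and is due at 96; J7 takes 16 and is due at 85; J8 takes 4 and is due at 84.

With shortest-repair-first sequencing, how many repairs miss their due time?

SPT (increasing processing time): J8 J6 J5 J7 J1 J2 J4 J3.
J8: 0→4, due 84, tardiness 0
J6: 4→9, due 96, tardiness 0
J5: 9→24, due 60, tardiness 0
J7: 24→40, due 85, tardiness 0
J1: 40→57, due 94, tardiness 0
J2: 57→76, due 95, tardiness 0
J4: 76→98, due 81, tardiness 17
J3: 98→122, due 70, tardiness 52
Late repairs: 2.

2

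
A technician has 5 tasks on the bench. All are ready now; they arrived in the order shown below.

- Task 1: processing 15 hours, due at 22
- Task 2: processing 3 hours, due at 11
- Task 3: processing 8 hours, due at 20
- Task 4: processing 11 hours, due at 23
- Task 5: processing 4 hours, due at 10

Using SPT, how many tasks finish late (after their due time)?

SPT (increasing processing time): Task 2 Task 5 Task 3 Task 4 Task 1.
Task 2: 0→3, due 11, tardiness 0
Task 5: 3→7, due 10, tardiness 0
Task 3: 7→15, due 20, tardiness 0
Task 4: 15→26, due 23, tardiness 3
Task 1: 26→41, due 22, tardiness 19
Late tasks: 2.

2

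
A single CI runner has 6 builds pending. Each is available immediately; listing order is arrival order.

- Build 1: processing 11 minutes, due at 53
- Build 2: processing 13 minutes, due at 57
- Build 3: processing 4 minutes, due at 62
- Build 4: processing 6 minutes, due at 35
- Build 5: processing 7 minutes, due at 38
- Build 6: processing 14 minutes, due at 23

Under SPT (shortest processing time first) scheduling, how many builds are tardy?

1

SPT (increasing processing time): Build 3 Build 4 Build 5 Build 1 Build 2 Build 6.
Build 3: 0→4, due 62, tardiness 0
Build 4: 4→10, due 35, tardiness 0
Build 5: 10→17, due 38, tardiness 0
Build 1: 17→28, due 53, tardiness 0
Build 2: 28→41, due 57, tardiness 0
Build 6: 41→55, due 23, tardiness 32
Late builds: 1.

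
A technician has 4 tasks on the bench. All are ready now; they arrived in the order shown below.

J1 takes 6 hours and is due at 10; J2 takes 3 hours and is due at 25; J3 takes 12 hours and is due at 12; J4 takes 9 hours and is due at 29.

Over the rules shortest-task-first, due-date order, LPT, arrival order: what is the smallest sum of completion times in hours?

60

SPT (increasing processing time): J2 J1 J4 J3.
J2: 0→3
J1: 3→9
J4: 9→18
J3: 18→30
Sum = 3+9+18+30 = 60.
EDD (increasing due date): J1 J3 J2 J4.
J1: 0→6
J3: 6→18
J2: 18→21
J4: 21→30
Sum = 6+18+21+30 = 75.
LPT (decreasing processing time): J3 J4 J1 J2.
J3: 0→12
J4: 12→21
J1: 21→27
J2: 27→30
Sum = 12+21+27+30 = 90.
FIFO (arrival order): J1 J2 J3 J4.
J1: 0→6
J2: 6→9
J3: 9→21
J4: 21→30
Sum = 6+9+21+30 = 66.
SPT 60, EDD 75, LPT 90, FIFO 66 → minimum 60.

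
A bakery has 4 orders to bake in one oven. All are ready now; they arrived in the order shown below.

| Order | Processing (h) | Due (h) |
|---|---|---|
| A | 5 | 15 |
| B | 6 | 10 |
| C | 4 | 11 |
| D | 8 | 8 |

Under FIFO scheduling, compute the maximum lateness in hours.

FIFO (arrival order): A B C D.
A: 0→5, due 15, lateness -10
B: 5→11, due 10, lateness 1
C: 11→15, due 11, lateness 4
D: 15→23, due 8, lateness 15
Maximum = 15.

15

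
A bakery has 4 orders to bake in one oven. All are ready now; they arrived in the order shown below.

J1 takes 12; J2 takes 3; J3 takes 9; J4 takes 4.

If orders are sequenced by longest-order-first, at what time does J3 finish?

21

LPT (decreasing processing time): J1 J3 J4 J2.
J1: 0→12
J3: 12→21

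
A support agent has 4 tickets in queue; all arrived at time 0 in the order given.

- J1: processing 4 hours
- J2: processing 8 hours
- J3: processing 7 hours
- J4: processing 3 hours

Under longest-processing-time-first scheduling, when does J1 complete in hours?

LPT (decreasing processing time): J2 J3 J1 J4.
J2: 0→8
J3: 8→15
J1: 15→19

19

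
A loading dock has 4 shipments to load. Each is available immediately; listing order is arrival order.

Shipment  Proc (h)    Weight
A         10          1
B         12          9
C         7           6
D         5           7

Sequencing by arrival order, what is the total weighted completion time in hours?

620

FIFO (arrival order): A B C D.
A: finishes 10, weight 1, w·C = 10
B: finishes 22, weight 9, w·C = 198
C: finishes 29, weight 6, w·C = 174
D: finishes 34, weight 7, w·C = 238
Sum = 10+198+174+238 = 620.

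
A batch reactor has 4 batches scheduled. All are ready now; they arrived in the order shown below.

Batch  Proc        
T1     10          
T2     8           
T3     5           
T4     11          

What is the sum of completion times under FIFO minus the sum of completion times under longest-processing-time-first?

-10

FIFO (arrival order): T1 T2 T3 T4.
T1: 0→10
T2: 10→18
T3: 18→23
T4: 23→34
Sum = 10+18+23+34 = 85.
LPT (decreasing processing time): T4 T1 T2 T3.
T4: 0→11
T1: 11→21
T2: 21→29
T3: 29→34
Sum = 11+21+29+34 = 95.
Difference = 85 − 95 = -10.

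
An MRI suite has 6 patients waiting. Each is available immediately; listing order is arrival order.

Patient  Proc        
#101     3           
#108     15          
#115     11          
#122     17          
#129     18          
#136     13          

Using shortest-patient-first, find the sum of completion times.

SPT (increasing processing time): #101 #115 #136 #108 #122 #129.
#101: 0→3
#115: 3→14
#136: 14→27
#108: 27→42
#122: 42→59
#129: 59→77
Sum = 3+14+27+42+59+77 = 222.

222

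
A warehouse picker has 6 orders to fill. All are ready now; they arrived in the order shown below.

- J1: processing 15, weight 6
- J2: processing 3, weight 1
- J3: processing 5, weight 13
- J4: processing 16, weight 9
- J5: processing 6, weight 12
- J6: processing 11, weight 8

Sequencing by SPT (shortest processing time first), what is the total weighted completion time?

SPT (increasing processing time): J2 J3 J5 J6 J1 J4.
J2: finishes 3, weight 1, w·C = 3
J3: finishes 8, weight 13, w·C = 104
J5: finishes 14, weight 12, w·C = 168
J6: finishes 25, weight 8, w·C = 200
J1: finishes 40, weight 6, w·C = 240
J4: finishes 56, weight 9, w·C = 504
Sum = 3+104+168+200+240+504 = 1219.

1219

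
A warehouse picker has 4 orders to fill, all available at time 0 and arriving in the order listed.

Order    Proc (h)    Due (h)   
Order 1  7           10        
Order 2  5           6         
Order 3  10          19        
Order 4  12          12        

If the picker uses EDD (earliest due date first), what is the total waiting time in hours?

41

EDD (increasing due date): Order 2 Order 1 Order 4 Order 3.
Order 2: waits 0, runs 0→5
Order 1: waits 5, runs 5→12
Order 4: waits 12, runs 12→24
Order 3: waits 24, runs 24→34
Sum = 0+5+12+24 = 41.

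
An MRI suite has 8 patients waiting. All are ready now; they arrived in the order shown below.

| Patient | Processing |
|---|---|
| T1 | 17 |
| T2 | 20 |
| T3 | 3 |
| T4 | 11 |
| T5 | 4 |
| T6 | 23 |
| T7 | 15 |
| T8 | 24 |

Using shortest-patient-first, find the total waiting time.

274

SPT (increasing processing time): T3 T5 T4 T7 T1 T2 T6 T8.
T3: waits 0, runs 0→3
T5: waits 3, runs 3→7
T4: waits 7, runs 7→18
T7: waits 18, runs 18→33
T1: waits 33, runs 33→50
T2: waits 50, runs 50→70
T6: waits 70, runs 70→93
T8: waits 93, runs 93→117
Sum = 0+3+7+18+33+50+70+93 = 274.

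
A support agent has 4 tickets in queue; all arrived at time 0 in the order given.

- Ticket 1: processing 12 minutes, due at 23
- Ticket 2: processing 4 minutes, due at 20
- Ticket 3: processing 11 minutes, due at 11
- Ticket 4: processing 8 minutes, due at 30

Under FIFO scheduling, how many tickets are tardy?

2

FIFO (arrival order): Ticket 1 Ticket 2 Ticket 3 Ticket 4.
Ticket 1: 0→12, due 23, tardiness 0
Ticket 2: 12→16, due 20, tardiness 0
Ticket 3: 16→27, due 11, tardiness 16
Ticket 4: 27→35, due 30, tardiness 5
Late tickets: 2.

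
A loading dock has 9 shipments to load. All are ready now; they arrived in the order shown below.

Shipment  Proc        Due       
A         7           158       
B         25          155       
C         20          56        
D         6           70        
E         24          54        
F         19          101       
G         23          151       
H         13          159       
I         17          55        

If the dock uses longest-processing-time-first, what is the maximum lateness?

84

LPT (decreasing processing time): B E G C F I H A D.
B: 0→25, due 155, lateness -130
E: 25→49, due 54, lateness -5
G: 49→72, due 151, lateness -79
C: 72→92, due 56, lateness 36
F: 92→111, due 101, lateness 10
I: 111→128, due 55, lateness 73
H: 128→141, due 159, lateness -18
A: 141→148, due 158, lateness -10
D: 148→154, due 70, lateness 84
Maximum = 84.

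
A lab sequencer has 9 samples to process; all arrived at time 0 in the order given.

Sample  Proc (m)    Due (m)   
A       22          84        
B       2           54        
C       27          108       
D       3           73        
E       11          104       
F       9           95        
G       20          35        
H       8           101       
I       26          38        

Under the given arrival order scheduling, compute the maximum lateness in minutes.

FIFO (arrival order): A B C D E F G H I.
A: 0→22, due 84, lateness -62
B: 22→24, due 54, lateness -30
C: 24→51, due 108, lateness -57
D: 51→54, due 73, lateness -19
E: 54→65, due 104, lateness -39
F: 65→74, due 95, lateness -21
G: 74→94, due 35, lateness 59
H: 94→102, due 101, lateness 1
I: 102→128, due 38, lateness 90
Maximum = 90.

90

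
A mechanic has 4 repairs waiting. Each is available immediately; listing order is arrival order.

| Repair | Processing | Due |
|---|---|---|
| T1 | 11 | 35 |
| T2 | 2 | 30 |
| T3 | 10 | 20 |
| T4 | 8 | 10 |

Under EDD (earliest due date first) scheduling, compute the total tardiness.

0

EDD (increasing due date): T4 T3 T2 T1.
T4: 0→8, due 10, tardiness 0
T3: 8→18, due 20, tardiness 0
T2: 18→20, due 30, tardiness 0
T1: 20→31, due 35, tardiness 0
Sum = 0+0+0+0 = 0.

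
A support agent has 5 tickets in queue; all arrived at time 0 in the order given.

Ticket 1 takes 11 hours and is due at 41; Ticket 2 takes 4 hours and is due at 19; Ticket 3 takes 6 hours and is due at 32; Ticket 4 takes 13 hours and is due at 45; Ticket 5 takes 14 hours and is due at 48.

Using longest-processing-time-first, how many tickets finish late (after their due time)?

LPT (decreasing processing time): Ticket 5 Ticket 4 Ticket 1 Ticket 3 Ticket 2.
Ticket 5: 0→14, due 48, tardiness 0
Ticket 4: 14→27, due 45, tardiness 0
Ticket 1: 27→38, due 41, tardiness 0
Ticket 3: 38→44, due 32, tardiness 12
Ticket 2: 44→48, due 19, tardiness 29
Late tickets: 2.

2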